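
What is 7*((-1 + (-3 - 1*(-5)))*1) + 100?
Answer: 107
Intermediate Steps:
7*((-1 + (-3 - 1*(-5)))*1) + 100 = 7*((-1 + (-3 + 5))*1) + 100 = 7*((-1 + 2)*1) + 100 = 7*(1*1) + 100 = 7*1 + 100 = 7 + 100 = 107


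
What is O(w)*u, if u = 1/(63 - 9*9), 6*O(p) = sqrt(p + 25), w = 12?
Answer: -sqrt(37)/108 ≈ -0.056322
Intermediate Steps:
O(p) = sqrt(25 + p)/6 (O(p) = sqrt(p + 25)/6 = sqrt(25 + p)/6)
u = -1/18 (u = 1/(63 - 81) = 1/(-18) = -1/18 ≈ -0.055556)
O(w)*u = (sqrt(25 + 12)/6)*(-1/18) = (sqrt(37)/6)*(-1/18) = -sqrt(37)/108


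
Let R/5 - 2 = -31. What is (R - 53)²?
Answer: 39204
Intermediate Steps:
R = -145 (R = 10 + 5*(-31) = 10 - 155 = -145)
(R - 53)² = (-145 - 53)² = (-198)² = 39204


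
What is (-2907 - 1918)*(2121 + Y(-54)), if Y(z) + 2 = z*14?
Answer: -6576475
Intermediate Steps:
Y(z) = -2 + 14*z (Y(z) = -2 + z*14 = -2 + 14*z)
(-2907 - 1918)*(2121 + Y(-54)) = (-2907 - 1918)*(2121 + (-2 + 14*(-54))) = -4825*(2121 + (-2 - 756)) = -4825*(2121 - 758) = -4825*1363 = -6576475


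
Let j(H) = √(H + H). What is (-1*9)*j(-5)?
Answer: -9*I*√10 ≈ -28.461*I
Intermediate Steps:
j(H) = √2*√H (j(H) = √(2*H) = √2*√H)
(-1*9)*j(-5) = (-1*9)*(√2*√(-5)) = -9*√2*I*√5 = -9*I*√10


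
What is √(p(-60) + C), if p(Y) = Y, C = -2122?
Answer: I*√2182 ≈ 46.712*I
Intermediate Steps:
√(p(-60) + C) = √(-60 - 2122) = √(-2182) = I*√2182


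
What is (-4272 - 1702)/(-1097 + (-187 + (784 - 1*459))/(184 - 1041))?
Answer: 176542/32423 ≈ 5.4450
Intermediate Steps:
(-4272 - 1702)/(-1097 + (-187 + (784 - 1*459))/(184 - 1041)) = -5974/(-1097 + (-187 + (784 - 459))/(-857)) = -5974/(-1097 + (-187 + 325)*(-1/857)) = -5974/(-1097 + 138*(-1/857)) = -5974/(-1097 - 138/857) = -5974/(-940267/857) = -5974*(-857/940267) = 176542/32423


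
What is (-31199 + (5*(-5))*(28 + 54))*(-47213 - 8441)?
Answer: 1850439846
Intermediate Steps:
(-31199 + (5*(-5))*(28 + 54))*(-47213 - 8441) = (-31199 - 25*82)*(-55654) = (-31199 - 2050)*(-55654) = -33249*(-55654) = 1850439846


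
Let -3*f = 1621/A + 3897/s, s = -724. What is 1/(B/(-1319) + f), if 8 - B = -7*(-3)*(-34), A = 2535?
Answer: 7262440380/7506932389 ≈ 0.96743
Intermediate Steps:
f = 8705291/5506020 (f = -(1621/2535 + 3897/(-724))/3 = -(1621*(1/2535) + 3897*(-1/724))/3 = -(1621/2535 - 3897/724)/3 = -⅓*(-8705291/1835340) = 8705291/5506020 ≈ 1.5810)
B = 722 (B = 8 - (-7*(-3))*(-34) = 8 - 21*(-34) = 8 - 1*(-714) = 8 + 714 = 722)
1/(B/(-1319) + f) = 1/(722/(-1319) + 8705291/5506020) = 1/(722*(-1/1319) + 8705291/5506020) = 1/(-722/1319 + 8705291/5506020) = 1/(7506932389/7262440380) = 7262440380/7506932389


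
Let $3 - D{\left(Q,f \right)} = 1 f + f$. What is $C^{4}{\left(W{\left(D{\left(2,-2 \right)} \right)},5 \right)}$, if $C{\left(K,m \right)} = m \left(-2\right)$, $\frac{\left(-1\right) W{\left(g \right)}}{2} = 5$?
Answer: $10000$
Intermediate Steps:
$D{\left(Q,f \right)} = 3 - 2 f$ ($D{\left(Q,f \right)} = 3 - \left(1 f + f\right) = 3 - \left(f + f\right) = 3 - 2 f$)
$W{\left(g \right)} = -10$ ($W{\left(g \right)} = \left(-2\right) 5 = -10$)
$C{\left(K,m \right)} = - 2 m$
$C^{4}{\left(W{\left(D{\left(2,-2 \right)} \right)},5 \right)} = \left(\left(-2\right) 5\right)^{4} = \left(-10\right)^{4} = 10000$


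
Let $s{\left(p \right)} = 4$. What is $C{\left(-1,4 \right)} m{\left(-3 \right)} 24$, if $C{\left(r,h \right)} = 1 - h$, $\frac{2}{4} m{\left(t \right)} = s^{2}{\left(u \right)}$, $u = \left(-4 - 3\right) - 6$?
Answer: $-2304$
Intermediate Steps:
$u = -13$ ($u = -7 - 6 = -13$)
$m{\left(t \right)} = 32$ ($m{\left(t \right)} = 2 \cdot 4^{2} = 2 \cdot 16 = 32$)
$C{\left(-1,4 \right)} m{\left(-3 \right)} 24 = \left(1 - 4\right) 32 \cdot 24 = \left(-3\right) 32 \cdot 24 = \left(-96\right) 24 = -2304$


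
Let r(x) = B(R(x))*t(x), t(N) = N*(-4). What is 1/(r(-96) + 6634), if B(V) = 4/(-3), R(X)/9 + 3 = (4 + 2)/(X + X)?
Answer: 1/6122 ≈ 0.00016335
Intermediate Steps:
R(X) = -27 + 27/X (R(X) = -27 + 9*((4 + 2)/(X + X)) = -27 + 9*(6/((2*X))) = -27 + 9*(6*(1/(2*X))) = -27 + 9*(3/X) = -27 + 27/X)
t(N) = -4*N
B(V) = -4/3 (B(V) = 4*(-1/3) = -4/3)
r(x) = 16*x/3 (r(x) = -(-16)*x/3 = 16*x/3)
1/(r(-96) + 6634) = 1/((16/3)*(-96) + 6634) = 1/(-512 + 6634) = 1/6122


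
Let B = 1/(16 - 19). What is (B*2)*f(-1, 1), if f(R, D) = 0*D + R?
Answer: ⅔ ≈ 0.66667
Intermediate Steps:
f(R, D) = R (f(R, D) = 0 + R = R)
B = -⅓ (B = 1/(-3) = -⅓ ≈ -0.33333)
(B*2)*f(-1, 1) = -⅓*2*(-1) = -⅔*(-1) = ⅔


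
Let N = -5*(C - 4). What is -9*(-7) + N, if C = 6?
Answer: 53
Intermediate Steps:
N = -10 (N = -5*(6 - 4) = -5*2 = -10)
-9*(-7) + N = -9*(-7) - 10 = 63 - 10 = 53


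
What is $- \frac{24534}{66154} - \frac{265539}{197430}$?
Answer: $- \frac{3735035771}{2176797370} \approx -1.7158$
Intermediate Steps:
$- \frac{24534}{66154} - \frac{265539}{197430} = \left(-24534\right) \frac{1}{66154} - \frac{88513}{65810} = - \frac{12267}{33077} - \frac{88513}{65810} = - \frac{3735035771}{2176797370}$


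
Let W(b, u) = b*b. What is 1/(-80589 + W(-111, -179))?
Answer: -1/68268 ≈ -1.4648e-5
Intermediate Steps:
W(b, u) = b**2
1/(-80589 + W(-111, -179)) = 1/(-80589 + (-111)**2) = 1/(-80589 + 12321) = 1/(-68268) = -1/68268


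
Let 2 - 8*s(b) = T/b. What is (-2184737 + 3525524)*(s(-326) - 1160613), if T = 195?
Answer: -4058398481253459/2608 ≈ -1.5561e+12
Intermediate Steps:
s(b) = ¼ - 195/(8*b)
(-2184737 + 3525524)*(s(-326) - 1160613) = (-2184737 + 3525524)*((⅛)*(-195 + 2*(-326))/(-326) - 1160613) = 1340787*((⅛)*(-1/326)*(-195 - 652) - 1160613) = 1340787*((⅛)*(-1/326)*(-847) - 1160613) = 1340787*(847/2608 - 1160613) = 1340787*(-3026877857/2608) = -4058398481253459/2608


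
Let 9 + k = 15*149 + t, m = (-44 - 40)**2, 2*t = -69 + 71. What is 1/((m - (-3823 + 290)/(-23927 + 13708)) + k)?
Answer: 10219/94859444 ≈ 0.00010773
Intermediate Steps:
t = 1 (t = (-69 + 71)/2 = (1/2)*2 = 1)
m = 7056 (m = (-84)**2 = 7056)
k = 2227 (k = -9 + (15*149 + 1) = -9 + (2235 + 1) = -9 + 2236 = 2227)
1/((m - (-3823 + 290)/(-23927 + 13708)) + k) = 1/((7056 - (-3823 + 290)/(-23927 + 13708)) + 2227) = 1/((7056 - (-3533)/(-10219)) + 2227) = 1/((7056 - (-3533)*(-1)/10219) + 2227) = 1/((7056 - 1*3533/10219) + 2227) = 1/((7056 - 3533/10219) + 2227) = 1/(72101731/10219 + 2227) = 1/(94859444/10219) = 10219/94859444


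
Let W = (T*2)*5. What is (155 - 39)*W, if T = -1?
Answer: -1160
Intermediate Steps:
W = -10 (W = -1*2*5 = -2*5 = -10)
(155 - 39)*W = (155 - 39)*(-10) = 116*(-10) = -1160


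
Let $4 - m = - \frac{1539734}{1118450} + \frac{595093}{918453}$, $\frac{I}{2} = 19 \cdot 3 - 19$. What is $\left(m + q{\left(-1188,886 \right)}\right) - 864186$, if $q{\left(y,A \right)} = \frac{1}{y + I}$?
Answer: $- \frac{493574998518081253613}{571147529364600} \approx -8.6418 \cdot 10^{5}$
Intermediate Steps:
$I = 76$ ($I = 2 \left(19 \cdot 3 - 19\right) = 2 \left(57 - 19\right) = 2 \cdot 38 = 76$)
$q{\left(y,A \right)} = \frac{1}{76 + y}$ ($q{\left(y,A \right)} = \frac{1}{y + 76} = \frac{1}{76 + y}$)
$m = \frac{2428783288526}{513621878925}$ ($m = 4 - \left(- \frac{1539734}{1118450} + \frac{595093}{918453}\right) = 4 - \left(\left(-1539734\right) \frac{1}{1118450} + 595093 \cdot \frac{1}{918453}\right) = 4 - \left(- \frac{769867}{559225} + \frac{595093}{918453}\right) = 4 - - \frac{374295772826}{513621878925} = 4 + \frac{374295772826}{513621878925} = \frac{2428783288526}{513621878925} \approx 4.7287$)
$\left(m + q{\left(-1188,886 \right)}\right) - 864186 = \left(\frac{2428783288526}{513621878925} + \frac{1}{76 - 1188}\right) - 864186 = \left(\frac{2428783288526}{513621878925} + \frac{1}{-1112}\right) - 864186 = \left(\frac{2428783288526}{513621878925} - \frac{1}{1112}\right) - 864186 = \frac{2700293394961987}{571147529364600} - 864186 = - \frac{493574998518081253613}{571147529364600}$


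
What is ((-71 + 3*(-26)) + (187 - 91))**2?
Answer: 2809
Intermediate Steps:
((-71 + 3*(-26)) + (187 - 91))**2 = ((-71 - 78) + 96)**2 = (-149 + 96)**2 = (-53)**2 = 2809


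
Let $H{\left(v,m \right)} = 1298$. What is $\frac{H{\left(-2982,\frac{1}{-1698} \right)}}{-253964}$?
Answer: $- \frac{649}{126982} \approx -0.005111$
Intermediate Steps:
$\frac{H{\left(-2982,\frac{1}{-1698} \right)}}{-253964} = \frac{1298}{-253964} = 1298 \left(- \frac{1}{253964}\right) = - \frac{649}{126982}$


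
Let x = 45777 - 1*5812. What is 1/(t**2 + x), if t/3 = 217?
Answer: 1/463766 ≈ 2.1563e-6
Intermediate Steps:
t = 651 (t = 3*217 = 651)
x = 39965 (x = 45777 - 5812 = 39965)
1/(t**2 + x) = 1/(651**2 + 39965) = 1/(423801 + 39965) = 1/463766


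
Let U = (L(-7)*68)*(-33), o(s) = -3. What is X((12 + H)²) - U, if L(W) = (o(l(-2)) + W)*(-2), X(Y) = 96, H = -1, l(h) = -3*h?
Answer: 44976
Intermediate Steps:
L(W) = 6 - 2*W (L(W) = (-3 + W)*(-2) = 6 - 2*W)
U = -44880 (U = ((6 - 2*(-7))*68)*(-33) = ((6 + 14)*68)*(-33) = (20*68)*(-33) = 1360*(-33) = -44880)
X((12 + H)²) - U = 96 - 1*(-44880) = 96 + 44880 = 44976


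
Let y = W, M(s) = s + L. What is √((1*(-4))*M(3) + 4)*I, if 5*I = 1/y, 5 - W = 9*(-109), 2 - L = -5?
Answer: 3*I/2465 ≈ 0.001217*I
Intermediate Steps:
L = 7 (L = 2 - 1*(-5) = 2 + 5 = 7)
M(s) = 7 + s (M(s) = s + 7 = 7 + s)
W = 986 (W = 5 - 9*(-109) = 5 - 1*(-981) = 5 + 981 = 986)
y = 986
I = 1/4930 (I = (⅕)/986 = (⅕)*(1/986) = 1/4930 ≈ 0.00020284)
√((1*(-4))*M(3) + 4)*I = √((1*(-4))*(7 + 3) + 4)*(1/4930) = √(-4*10 + 4)*(1/4930) = √(-40 + 4)*(1/4930) = √(-36)*(1/4930) = (6*I)*(1/4930) = 3*I/2465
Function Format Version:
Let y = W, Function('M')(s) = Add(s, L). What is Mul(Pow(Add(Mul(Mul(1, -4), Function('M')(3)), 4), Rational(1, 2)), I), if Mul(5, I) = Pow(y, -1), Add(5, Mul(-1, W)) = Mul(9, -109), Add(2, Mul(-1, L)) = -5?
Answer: Mul(Rational(3, 2465), I) ≈ Mul(0.0012170, I)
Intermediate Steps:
L = 7 (L = Add(2, Mul(-1, -5)) = Add(2, 5) = 7)
Function('M')(s) = Add(7, s) (Function('M')(s) = Add(s, 7) = Add(7, s))
W = 986 (W = Add(5, Mul(-1, Mul(9, -109))) = Add(5, Mul(-1, -981)) = Add(5, 981) = 986)
y = 986
I = Rational(1, 4930) (I = Mul(Rational(1, 5), Pow(986, -1)) = Mul(Rational(1, 5), Rational(1, 986)) = Rational(1, 4930) ≈ 0.00020284)
Mul(Pow(Add(Mul(Mul(1, -4), Function('M')(3)), 4), Rational(1, 2)), I) = Mul(Pow(Add(Mul(Mul(1, -4), Add(7, 3)), 4), Rational(1, 2)), Rational(1, 4930)) = Mul(Pow(Add(Mul(-4, 10), 4), Rational(1, 2)), Rational(1, 4930)) = Mul(Pow(Add(-40, 4), Rational(1, 2)), Rational(1, 4930)) = Mul(Pow(-36, Rational(1, 2)), Rational(1, 4930)) = Mul(Mul(6, I), Rational(1, 4930)) = Mul(Rational(3, 2465), I)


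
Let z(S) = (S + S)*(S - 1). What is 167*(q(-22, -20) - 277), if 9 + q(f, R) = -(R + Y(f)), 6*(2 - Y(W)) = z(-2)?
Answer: -44422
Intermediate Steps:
z(S) = 2*S*(-1 + S) (z(S) = (2*S)*(-1 + S) = 2*S*(-1 + S))
Y(W) = 0 (Y(W) = 2 - (-2)*(-1 - 2)/3 = 2 - (-2)*(-3)/3 = 2 - ⅙*12 = 2 - 2 = 0)
q(f, R) = -9 - R (q(f, R) = -9 - (R + 0) = -9 - R)
167*(q(-22, -20) - 277) = 167*((-9 - 1*(-20)) - 277) = 167*((-9 + 20) - 277) = 167*(11 - 277) = 167*(-266) = -44422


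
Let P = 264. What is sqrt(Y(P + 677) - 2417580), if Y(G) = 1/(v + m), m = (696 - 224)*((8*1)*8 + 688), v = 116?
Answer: I*sqrt(76194629277733235)/177530 ≈ 1554.9*I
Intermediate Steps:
m = 354944 (m = 472*(8*8 + 688) = 472*(64 + 688) = 472*752 = 354944)
Y(G) = 1/355060 (Y(G) = 1/(116 + 354944) = 1/355060)
sqrt(Y(P + 677) - 2417580) = sqrt(1/355060 - 2417580) = sqrt(-858385954799/355060) = I*sqrt(76194629277733235)/177530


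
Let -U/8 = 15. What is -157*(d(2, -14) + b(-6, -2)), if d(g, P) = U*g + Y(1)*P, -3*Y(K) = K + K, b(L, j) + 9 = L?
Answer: 115709/3 ≈ 38570.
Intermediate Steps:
b(L, j) = -9 + L
Y(K) = -2*K/3 (Y(K) = -(K + K)/3 = -2*K/3)
U = -120 (U = -8*15 = -120)
d(g, P) = -120*g - 2*P/3 (d(g, P) = -120*g + (-2/3*1)*P = -120*g - 2*P/3)
-157*(d(2, -14) + b(-6, -2)) = -157*((-120*2 - 2/3*(-14)) + (-9 - 6)) = -157*((-240 + 28/3) - 15) = -157*(-692/3 - 15) = -157*(-737/3) = 115709/3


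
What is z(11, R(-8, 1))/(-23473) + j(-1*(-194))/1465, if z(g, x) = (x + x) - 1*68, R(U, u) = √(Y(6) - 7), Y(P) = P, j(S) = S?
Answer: 4653382/34387945 - 2*I/23473 ≈ 0.13532 - 8.5204e-5*I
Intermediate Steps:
R(U, u) = I (R(U, u) = √(6 - 7) = √(-1) = I)
z(g, x) = -68 + 2*x (z(g, x) = 2*x - 68 = -68 + 2*x)
z(11, R(-8, 1))/(-23473) + j(-1*(-194))/1465 = (-68 + 2*I)/(-23473) - 1*(-194)/1465 = (-68 + 2*I)*(-1/23473) + 194*(1/1465) = (68/23473 - 2*I/23473) + 194/1465 = 4653382/34387945 - 2*I/23473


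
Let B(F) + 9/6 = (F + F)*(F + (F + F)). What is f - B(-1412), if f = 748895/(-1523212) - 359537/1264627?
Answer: -23043233458426437859/1926295021924 ≈ -1.1962e+7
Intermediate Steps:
B(F) = -3/2 + 6*F² (B(F) = -3/2 + (F + F)*(F + (F + F)) = -3/2 + (2*F)*(F + 2*F) = -3/2 + (2*F)*(3*F) = -3/2 + 6*F²)
f = -1494723910009/1926295021924 (f = 748895*(-1/1523212) - 359537*1/1264627 = -748895/1523212 - 359537/1264627 = -1494723910009/1926295021924 ≈ -0.77596)
f - B(-1412) = -1494723910009/1926295021924 - (-3/2 + 6*(-1412)²) = -1494723910009/1926295021924 - (-3/2 + 6*1993744) = -1494723910009/1926295021924 - (-3/2 + 11962464) = -1494723910009/1926295021924 - 1*23924925/2 = -1494723910009/1926295021924 - 23924925/2 = -23043233458426437859/1926295021924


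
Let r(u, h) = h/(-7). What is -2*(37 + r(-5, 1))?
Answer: -516/7 ≈ -73.714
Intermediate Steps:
r(u, h) = -h/7 (r(u, h) = h*(-⅐) = -h/7)
-2*(37 + r(-5, 1)) = -2*(37 - ⅐*1) = -2*(37 - ⅐) = -2*258/7 = -516/7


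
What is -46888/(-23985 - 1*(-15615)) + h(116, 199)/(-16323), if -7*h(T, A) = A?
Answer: 893189233/159394095 ≈ 5.6037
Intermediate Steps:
h(T, A) = -A/7
-46888/(-23985 - 1*(-15615)) + h(116, 199)/(-16323) = -46888/(-23985 - 1*(-15615)) - ⅐*199/(-16323) = -46888/(-23985 + 15615) - 199/7*(-1/16323) = -46888/(-8370) + 199/114261 = -46888*(-1/8370) + 199/114261 = 23444/4185 + 199/114261 = 893189233/159394095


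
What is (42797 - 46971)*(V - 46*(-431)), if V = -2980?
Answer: -70315204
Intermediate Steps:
(42797 - 46971)*(V - 46*(-431)) = (42797 - 46971)*(-2980 - 46*(-431)) = -4174*(-2980 + 19826) = -4174*16846 = -70315204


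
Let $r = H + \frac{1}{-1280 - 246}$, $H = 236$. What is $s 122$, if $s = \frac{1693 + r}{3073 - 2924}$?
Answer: $\frac{179562833}{113687} \approx 1579.4$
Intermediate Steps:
$r = \frac{360135}{1526}$ ($r = 236 + \frac{1}{-1280 - 246} = 236 + \frac{1}{-1526} = 236 - \frac{1}{1526} = \frac{360135}{1526} \approx 236.0$)
$s = \frac{2943653}{227374}$ ($s = \frac{1693 + \frac{360135}{1526}}{3073 - 2924} = \frac{2943653}{1526 \cdot 149} = \frac{2943653}{1526} \cdot \frac{1}{149} = \frac{2943653}{227374} \approx 12.946$)
$s 122 = \frac{2943653}{227374} \cdot 122 = \frac{179562833}{113687}$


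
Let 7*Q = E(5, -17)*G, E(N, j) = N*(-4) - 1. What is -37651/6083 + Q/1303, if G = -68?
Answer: -47818321/7926149 ≈ -6.0330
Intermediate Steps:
E(N, j) = -1 - 4*N (E(N, j) = -4*N - 1 = -1 - 4*N)
Q = 204 (Q = ((-1 - 4*5)*(-68))/7 = ((-1 - 20)*(-68))/7 = (-21*(-68))/7 = (⅐)*1428 = 204)
-37651/6083 + Q/1303 = -37651/6083 + 204/1303 = -47818321/7926149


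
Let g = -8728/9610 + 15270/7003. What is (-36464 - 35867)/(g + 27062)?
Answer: -347699405195/130094754284 ≈ -2.6727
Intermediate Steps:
g = 42811258/33649415 (g = -8728*1/9610 + 15270*(1/7003) = -4364/4805 + 15270/7003 = 42811258/33649415 ≈ 1.2723)
(-36464 - 35867)/(g + 27062) = (-36464 - 35867)/(42811258/33649415 + 27062) = -72331/910663279988/33649415 = -72331*33649415/910663279988 = -347699405195/130094754284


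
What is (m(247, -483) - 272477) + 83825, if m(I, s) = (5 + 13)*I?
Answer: -184206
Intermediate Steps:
m(I, s) = 18*I
(m(247, -483) - 272477) + 83825 = (18*247 - 272477) + 83825 = (4446 - 272477) + 83825 = -268031 + 83825 = -184206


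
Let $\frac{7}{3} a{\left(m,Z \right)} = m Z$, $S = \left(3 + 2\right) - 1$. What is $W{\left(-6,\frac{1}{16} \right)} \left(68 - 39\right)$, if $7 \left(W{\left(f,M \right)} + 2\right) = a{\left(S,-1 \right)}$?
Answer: $- \frac{3190}{49} \approx -65.102$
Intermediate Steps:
$S = 4$ ($S = 5 - 1 = 4$)
$a{\left(m,Z \right)} = \frac{3 Z m}{7}$ ($a{\left(m,Z \right)} = \frac{3 m Z}{7} = \frac{3 Z m}{7}$)
$W{\left(f,M \right)} = - \frac{110}{49}$ ($W{\left(f,M \right)} = -2 + \frac{\frac{3}{7} \left(-1\right) 4}{7} = -2 + \frac{1}{7} \left(- \frac{12}{7}\right) = -2 - \frac{12}{49} = - \frac{110}{49}$)
$W{\left(-6,\frac{1}{16} \right)} \left(68 - 39\right) = - \frac{110 \left(68 - 39\right)}{49} = \left(- \frac{110}{49}\right) 29 = - \frac{3190}{49}$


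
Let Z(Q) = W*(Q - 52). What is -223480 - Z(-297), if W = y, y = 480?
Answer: -55960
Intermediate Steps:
W = 480
Z(Q) = -24960 + 480*Q (Z(Q) = 480*(Q - 52) = 480*(-52 + Q) = -24960 + 480*Q)
-223480 - Z(-297) = -223480 - (-24960 + 480*(-297)) = -223480 - (-24960 - 142560) = -223480 - 1*(-167520) = -223480 + 167520 = -55960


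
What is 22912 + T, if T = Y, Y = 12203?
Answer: 35115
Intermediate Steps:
T = 12203
22912 + T = 22912 + 12203 = 35115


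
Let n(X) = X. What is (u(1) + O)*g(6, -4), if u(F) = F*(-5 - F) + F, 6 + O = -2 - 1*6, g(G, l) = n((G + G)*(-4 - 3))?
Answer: 1596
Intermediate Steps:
g(G, l) = -14*G (g(G, l) = (G + G)*(-4 - 3) = (2*G)*(-7) = -14*G)
O = -14 (O = -6 + (-2 - 1*6) = -6 + (-2 - 6) = -6 - 8 = -14)
u(F) = F + F*(-5 - F)
(u(1) + O)*g(6, -4) = (-1*1*(4 + 1) - 14)*(-14*6) = (-1*1*5 - 14)*(-84) = (-5 - 14)*(-84) = -19*(-84) = 1596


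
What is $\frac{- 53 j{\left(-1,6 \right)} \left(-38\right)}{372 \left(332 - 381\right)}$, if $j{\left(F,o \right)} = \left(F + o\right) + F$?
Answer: $- \frac{2014}{4557} \approx -0.44196$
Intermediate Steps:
$j{\left(F,o \right)} = o + 2 F$
$\frac{- 53 j{\left(-1,6 \right)} \left(-38\right)}{372 \left(332 - 381\right)} = \frac{- 53 \left(6 + 2 \left(-1\right)\right) \left(-38\right)}{372 \left(332 - 381\right)} = \frac{- 53 \left(6 - 2\right) \left(-38\right)}{372 \left(-49\right)} = \frac{\left(-53\right) 4 \left(-38\right)}{-18228} = \left(-212\right) \left(-38\right) \left(- \frac{1}{18228}\right) = 8056 \left(- \frac{1}{18228}\right) = - \frac{2014}{4557}$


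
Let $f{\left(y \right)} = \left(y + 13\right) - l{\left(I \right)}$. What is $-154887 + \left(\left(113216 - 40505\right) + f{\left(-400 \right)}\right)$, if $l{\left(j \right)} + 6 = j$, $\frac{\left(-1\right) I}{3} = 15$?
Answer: $-82512$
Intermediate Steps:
$I = -45$ ($I = \left(-3\right) 15 = -45$)
$l{\left(j \right)} = -6 + j$
$f{\left(y \right)} = 64 + y$ ($f{\left(y \right)} = \left(y + 13\right) - \left(-6 - 45\right) = \left(13 + y\right) - -51 = \left(13 + y\right) + 51 = 64 + y$)
$-154887 + \left(\left(113216 - 40505\right) + f{\left(-400 \right)}\right) = -154887 + \left(\left(113216 - 40505\right) + \left(64 - 400\right)\right) = -154887 + \left(72711 - 336\right) = -154887 + 72375 = -82512$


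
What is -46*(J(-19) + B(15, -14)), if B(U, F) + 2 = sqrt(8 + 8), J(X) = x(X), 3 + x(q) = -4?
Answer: 230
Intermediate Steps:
x(q) = -7 (x(q) = -3 - 4 = -7)
J(X) = -7
B(U, F) = 2 (B(U, F) = -2 + sqrt(8 + 8) = -2 + sqrt(16) = -2 + 4 = 2)
-46*(J(-19) + B(15, -14)) = -46*(-7 + 2) = -46*(-5) = 230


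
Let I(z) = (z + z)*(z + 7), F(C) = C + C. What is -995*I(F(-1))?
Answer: 19900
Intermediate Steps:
F(C) = 2*C
I(z) = 2*z*(7 + z) (I(z) = (2*z)*(7 + z) = 2*z*(7 + z))
-995*I(F(-1)) = -1990*2*(-1)*(7 + 2*(-1)) = -1990*(-2)*(7 - 2) = -1990*(-2)*5 = -995*(-20) = 19900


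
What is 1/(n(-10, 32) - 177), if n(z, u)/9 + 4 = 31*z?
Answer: -1/3003 ≈ -0.00033300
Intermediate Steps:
n(z, u) = -36 + 279*z (n(z, u) = -36 + 9*(31*z) = -36 + 279*z)
1/(n(-10, 32) - 177) = 1/((-36 + 279*(-10)) - 177) = 1/((-36 - 2790) - 177) = 1/(-2826 - 177) = 1/(-3003) = -1/3003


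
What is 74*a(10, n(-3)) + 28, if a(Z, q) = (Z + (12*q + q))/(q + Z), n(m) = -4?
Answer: -490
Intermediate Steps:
a(Z, q) = (Z + 13*q)/(Z + q)
74*a(10, n(-3)) + 28 = 74*((10 + 13*(-4))/(10 - 4)) + 28 = 74*((10 - 52)/6) + 28 = 74*((1/6)*(-42)) + 28 = 74*(-7) + 28 = -518 + 28 = -490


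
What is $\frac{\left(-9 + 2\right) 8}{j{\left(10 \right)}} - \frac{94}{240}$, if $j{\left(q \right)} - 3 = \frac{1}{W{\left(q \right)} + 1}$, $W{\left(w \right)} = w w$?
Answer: $- \frac{43313}{2280} \approx -18.997$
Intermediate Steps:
$W{\left(w \right)} = w^{2}$
$j{\left(q \right)} = 3 + \frac{1}{1 + q^{2}}$ ($j{\left(q \right)} = 3 + \frac{1}{q^{2} + 1} = 3 + \frac{1}{1 + q^{2}}$)
$\frac{\left(-9 + 2\right) 8}{j{\left(10 \right)}} - \frac{94}{240} = \frac{\left(-9 + 2\right) 8}{\frac{1}{1 + 10^{2}} \left(4 + 3 \cdot 10^{2}\right)} - \frac{94}{240} = \frac{\left(-7\right) 8}{\frac{1}{1 + 100} \left(4 + 3 \cdot 100\right)} - \frac{47}{120} = - \frac{56}{\frac{1}{101} \left(4 + 300\right)} - \frac{47}{120} = - \frac{56}{\frac{1}{101} \cdot 304} - \frac{47}{120} = - \frac{56}{\frac{304}{101}} - \frac{47}{120} = \left(-56\right) \frac{101}{304} - \frac{47}{120} = - \frac{707}{38} - \frac{47}{120} = - \frac{43313}{2280}$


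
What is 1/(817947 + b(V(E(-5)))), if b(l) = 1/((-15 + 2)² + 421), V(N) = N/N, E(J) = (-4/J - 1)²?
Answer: 590/482588731 ≈ 1.2226e-6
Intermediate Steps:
E(J) = (-1 - 4/J)²
V(N) = 1
b(l) = 1/590 (b(l) = 1/((-13)² + 421) = 1/(169 + 421) = 1/590)
1/(817947 + b(V(E(-5)))) = 1/(817947 + 1/590) = 1/(482588731/590) = 590/482588731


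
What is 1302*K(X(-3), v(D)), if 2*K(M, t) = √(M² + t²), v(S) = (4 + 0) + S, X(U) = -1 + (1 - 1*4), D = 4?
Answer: 2604*√5 ≈ 5822.7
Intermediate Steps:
X(U) = -4 (X(U) = -1 + (1 - 4) = -1 - 3 = -4)
v(S) = 4 + S
K(M, t) = √(M² + t²)/2
1302*K(X(-3), v(D)) = 1302*(√((-4)² + (4 + 4)²)/2) = 1302*(√(16 + 8²)/2) = 1302*(√(16 + 64)/2) = 1302*(√80/2) = 1302*((4*√5)/2) = 1302*(2*√5) = 2604*√5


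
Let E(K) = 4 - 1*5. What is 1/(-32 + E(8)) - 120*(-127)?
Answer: 502919/33 ≈ 15240.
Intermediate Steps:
E(K) = -1 (E(K) = 4 - 5 = -1)
1/(-32 + E(8)) - 120*(-127) = 1/(-32 - 1) - 120*(-127) = 1/(-33) + 15240 = -1/33 + 15240 = 502919/33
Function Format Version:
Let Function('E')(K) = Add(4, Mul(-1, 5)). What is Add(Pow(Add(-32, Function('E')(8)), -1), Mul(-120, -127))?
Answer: Rational(502919, 33) ≈ 15240.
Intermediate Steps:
Function('E')(K) = -1 (Function('E')(K) = Add(4, -5) = -1)
Add(Pow(Add(-32, Function('E')(8)), -1), Mul(-120, -127)) = Add(Pow(Add(-32, -1), -1), Mul(-120, -127)) = Add(Pow(-33, -1), 15240) = Add(Rational(-1, 33), 15240) = Rational(502919, 33)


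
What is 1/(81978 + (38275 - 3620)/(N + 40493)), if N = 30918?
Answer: 71411/5854165613 ≈ 1.2198e-5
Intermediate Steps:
1/(81978 + (38275 - 3620)/(N + 40493)) = 1/(81978 + (38275 - 3620)/(30918 + 40493)) = 1/(81978 + 34655/71411) = 1/(5854165613/71411) = 71411/5854165613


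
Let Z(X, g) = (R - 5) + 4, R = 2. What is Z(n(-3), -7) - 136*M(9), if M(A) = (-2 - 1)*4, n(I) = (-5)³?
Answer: 1633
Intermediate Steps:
n(I) = -125
M(A) = -12 (M(A) = -3*4 = -12)
Z(X, g) = 1 (Z(X, g) = (2 - 5) + 4 = -3 + 4 = 1)
Z(n(-3), -7) - 136*M(9) = 1 - 136*(-12) = 1 + 1632 = 1633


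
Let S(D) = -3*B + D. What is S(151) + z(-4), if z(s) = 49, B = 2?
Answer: 194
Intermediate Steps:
S(D) = -6 + D (S(D) = -3*2 + D = -6 + D)
S(151) + z(-4) = (-6 + 151) + 49 = 145 + 49 = 194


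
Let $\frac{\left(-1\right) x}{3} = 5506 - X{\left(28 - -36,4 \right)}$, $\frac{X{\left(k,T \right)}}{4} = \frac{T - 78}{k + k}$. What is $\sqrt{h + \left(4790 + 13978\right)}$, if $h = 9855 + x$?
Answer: $\frac{\sqrt{193569}}{4} \approx 109.99$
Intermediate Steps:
$X{\left(k,T \right)} = \frac{2 \left(-78 + T\right)}{k}$ ($X{\left(k,T \right)} = 4 \frac{T - 78}{k + k} = 4 \frac{-78 + T}{2 k} = \frac{2 \left(-78 + T\right)}{k}$)
$x = - \frac{264399}{16}$ ($x = - 3 \left(5506 - \frac{2 \left(-78 + 4\right)}{28 - -36}\right) = - 3 \left(5506 - 2 \frac{1}{28 + 36} \left(-74\right)\right) = - 3 \left(5506 - 2 \cdot \frac{1}{64} \left(-74\right)\right) = - 3 \left(5506 - - \frac{37}{16}\right) = - 3 \left(5506 + \frac{37}{16}\right) = \left(-3\right) \frac{88133}{16} = - \frac{264399}{16} \approx -16525.0$)
$h = - \frac{106719}{16}$ ($h = 9855 - \frac{264399}{16} = - \frac{106719}{16} \approx -6669.9$)
$\sqrt{h + \left(4790 + 13978\right)} = \sqrt{- \frac{106719}{16} + \left(4790 + 13978\right)} = \sqrt{- \frac{106719}{16} + 18768} = \sqrt{\frac{193569}{16}} = \frac{\sqrt{193569}}{4}$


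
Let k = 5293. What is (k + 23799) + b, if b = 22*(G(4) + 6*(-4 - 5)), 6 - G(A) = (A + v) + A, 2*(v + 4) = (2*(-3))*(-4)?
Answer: 27684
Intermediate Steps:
v = 8 (v = -4 + ((2*(-3))*(-4))/2 = -4 + (-6*(-4))/2 = -4 + (½)*24 = -4 + 12 = 8)
G(A) = -2 - 2*A (G(A) = 6 - ((A + 8) + A) = 6 - ((8 + A) + A) = 6 - (8 + 2*A) = 6 + (-8 - 2*A) = -2 - 2*A)
b = -1408 (b = 22*((-2 - 2*4) + 6*(-4 - 5)) = 22*((-2 - 8) + 6*(-9)) = 22*(-10 - 54) = 22*(-64) = -1408)
(k + 23799) + b = (5293 + 23799) - 1408 = 29092 - 1408 = 27684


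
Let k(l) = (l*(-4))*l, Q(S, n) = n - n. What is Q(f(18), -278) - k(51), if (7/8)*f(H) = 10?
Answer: 10404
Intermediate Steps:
f(H) = 80/7 (f(H) = (8/7)*10 = 80/7)
Q(S, n) = 0
k(l) = -4*l² (k(l) = (-4*l)*l = -4*l²)
Q(f(18), -278) - k(51) = 0 - (-4)*51² = 0 - (-4)*2601 = 0 - 1*(-10404) = 0 + 10404 = 10404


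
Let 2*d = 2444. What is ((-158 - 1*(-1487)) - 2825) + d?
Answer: -274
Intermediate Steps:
d = 1222 (d = (½)*2444 = 1222)
((-158 - 1*(-1487)) - 2825) + d = ((-158 - 1*(-1487)) - 2825) + 1222 = ((-158 + 1487) - 2825) + 1222 = (1329 - 2825) + 1222 = -1496 + 1222 = -274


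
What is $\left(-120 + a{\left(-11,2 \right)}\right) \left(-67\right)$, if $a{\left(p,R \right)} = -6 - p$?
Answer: $7705$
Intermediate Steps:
$\left(-120 + a{\left(-11,2 \right)}\right) \left(-67\right) = \left(-120 - -5\right) \left(-67\right) = \left(-120 + \left(-6 + 11\right)\right) \left(-67\right) = \left(-120 + 5\right) \left(-67\right) = \left(-115\right) \left(-67\right) = 7705$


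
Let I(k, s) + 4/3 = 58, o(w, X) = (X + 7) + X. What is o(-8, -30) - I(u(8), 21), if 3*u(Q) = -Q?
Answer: -329/3 ≈ -109.67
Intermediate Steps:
u(Q) = -Q/3 (u(Q) = (-Q)/3 = -Q/3)
o(w, X) = 7 + 2*X (o(w, X) = (7 + X) + X = 7 + 2*X)
I(k, s) = 170/3 (I(k, s) = -4/3 + 58 = 170/3)
o(-8, -30) - I(u(8), 21) = (7 + 2*(-30)) - 1*170/3 = (7 - 60) - 170/3 = -53 - 170/3 = -329/3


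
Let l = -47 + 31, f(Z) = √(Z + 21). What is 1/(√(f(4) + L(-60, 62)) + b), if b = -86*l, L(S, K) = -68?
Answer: 1376/1893439 - 3*I*√7/1893439 ≈ 0.00072672 - 4.192e-6*I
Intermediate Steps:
f(Z) = √(21 + Z)
l = -16
b = 1376 (b = -86*(-16) = 1376)
1/(√(f(4) + L(-60, 62)) + b) = 1/(√(√(21 + 4) - 68) + 1376) = 1/(√(√25 - 68) + 1376) = 1/(√(5 - 68) + 1376) = 1/(√(-63) + 1376) = 1/(3*I*√7 + 1376) = 1/(1376 + 3*I*√7)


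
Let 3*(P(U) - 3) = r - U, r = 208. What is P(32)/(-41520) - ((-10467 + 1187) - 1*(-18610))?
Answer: -232428997/24912 ≈ -9330.0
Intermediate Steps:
P(U) = 217/3 - U/3 (P(U) = 3 + (208 - U)/3 = 3 + (208/3 - U/3) = 217/3 - U/3)
P(32)/(-41520) - ((-10467 + 1187) - 1*(-18610)) = (217/3 - ⅓*32)/(-41520) - ((-10467 + 1187) - 1*(-18610)) = (217/3 - 32/3)*(-1/41520) - (-9280 + 18610) = (185/3)*(-1/41520) - 1*9330 = -37/24912 - 9330 = -232428997/24912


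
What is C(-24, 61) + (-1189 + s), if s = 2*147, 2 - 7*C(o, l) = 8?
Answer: -6271/7 ≈ -895.86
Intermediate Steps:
C(o, l) = -6/7 (C(o, l) = 2/7 - ⅐*8 = 2/7 - 8/7 = -6/7)
s = 294
C(-24, 61) + (-1189 + s) = -6/7 + (-1189 + 294) = -6/7 - 895 = -6271/7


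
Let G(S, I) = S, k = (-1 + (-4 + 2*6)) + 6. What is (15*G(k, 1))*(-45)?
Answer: -8775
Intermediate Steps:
k = 13 (k = (-1 + (-4 + 12)) + 6 = (-1 + 8) + 6 = 7 + 6 = 13)
(15*G(k, 1))*(-45) = (15*13)*(-45) = 195*(-45) = -8775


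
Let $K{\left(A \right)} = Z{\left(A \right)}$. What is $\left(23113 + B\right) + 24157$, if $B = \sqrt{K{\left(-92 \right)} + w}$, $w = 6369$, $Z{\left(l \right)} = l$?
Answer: $47270 + \sqrt{6277} \approx 47349.0$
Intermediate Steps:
$K{\left(A \right)} = A$
$B = \sqrt{6277}$ ($B = \sqrt{-92 + 6369} = \sqrt{6277} \approx 79.228$)
$\left(23113 + B\right) + 24157 = \left(23113 + \sqrt{6277}\right) + 24157 = 47270 + \sqrt{6277}$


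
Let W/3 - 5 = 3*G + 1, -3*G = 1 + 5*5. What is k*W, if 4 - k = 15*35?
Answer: 31260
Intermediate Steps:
G = -26/3 (G = -(1 + 5*5)/3 = -(1 + 25)/3 = -⅓*26 = -26/3 ≈ -8.6667)
k = -521 (k = 4 - 15*35 = 4 - 1*525 = 4 - 525 = -521)
W = -60 (W = 15 + 3*(3*(-26/3) + 1) = 15 + 3*(-26 + 1) = 15 + 3*(-25) = 15 - 75 = -60)
k*W = -521*(-60) = 31260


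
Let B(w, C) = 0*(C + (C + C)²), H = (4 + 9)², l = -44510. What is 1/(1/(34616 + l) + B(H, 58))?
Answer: -9894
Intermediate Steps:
H = 169 (H = 13² = 169)
B(w, C) = 0 (B(w, C) = 0*(C + (2*C)²) = 0*(C + 4*C²) = 0)
1/(1/(34616 + l) + B(H, 58)) = 1/(1/(34616 - 44510) + 0) = 1/(1/(-9894) + 0) = 1/(-1/9894 + 0) = 1/(-1/9894) = -9894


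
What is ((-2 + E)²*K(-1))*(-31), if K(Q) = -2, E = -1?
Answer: 558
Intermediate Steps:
((-2 + E)²*K(-1))*(-31) = ((-2 - 1)²*(-2))*(-31) = ((-3)²*(-2))*(-31) = (9*(-2))*(-31) = -18*(-31) = 558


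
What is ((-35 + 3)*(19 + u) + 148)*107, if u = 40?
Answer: -186180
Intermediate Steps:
((-35 + 3)*(19 + u) + 148)*107 = ((-35 + 3)*(19 + 40) + 148)*107 = (-32*59 + 148)*107 = (-1888 + 148)*107 = -1740*107 = -186180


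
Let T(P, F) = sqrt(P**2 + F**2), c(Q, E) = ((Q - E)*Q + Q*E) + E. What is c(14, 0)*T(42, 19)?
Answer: 980*sqrt(85) ≈ 9035.2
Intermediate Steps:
c(Q, E) = E + E*Q + Q*(Q - E) (c(Q, E) = (Q*(Q - E) + E*Q) + E = (E*Q + Q*(Q - E)) + E = E + E*Q + Q*(Q - E))
T(P, F) = sqrt(F**2 + P**2)
c(14, 0)*T(42, 19) = (0 + 14**2)*sqrt(19**2 + 42**2) = (0 + 196)*sqrt(361 + 1764) = 196*sqrt(2125) = 196*(5*sqrt(85)) = 980*sqrt(85)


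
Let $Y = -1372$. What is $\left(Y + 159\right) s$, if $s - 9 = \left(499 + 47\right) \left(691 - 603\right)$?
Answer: $-58293141$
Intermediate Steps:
$s = 48057$ ($s = 9 + \left(499 + 47\right) \left(691 - 603\right) = 9 + 546 \cdot 88 = 9 + 48048 = 48057$)
$\left(Y + 159\right) s = \left(-1372 + 159\right) 48057 = \left(-1213\right) 48057 = -58293141$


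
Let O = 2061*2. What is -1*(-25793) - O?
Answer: 21671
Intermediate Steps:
O = 4122
-1*(-25793) - O = -1*(-25793) - 1*4122 = 25793 - 4122 = 21671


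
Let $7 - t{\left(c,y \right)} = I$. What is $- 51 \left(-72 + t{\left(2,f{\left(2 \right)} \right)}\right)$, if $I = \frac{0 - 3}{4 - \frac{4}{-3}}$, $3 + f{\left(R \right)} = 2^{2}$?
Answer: $\frac{52581}{16} \approx 3286.3$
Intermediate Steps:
$f{\left(R \right)} = 1$ ($f{\left(R \right)} = -3 + 2^{2} = -3 + 4 = 1$)
$I = - \frac{9}{16}$ ($I = - \frac{3}{4 - - \frac{4}{3}} = - \frac{3}{4 + \frac{4}{3}} = - \frac{3}{\frac{16}{3}} = \left(-3\right) \frac{3}{16} = - \frac{9}{16} \approx -0.5625$)
$t{\left(c,y \right)} = \frac{121}{16}$ ($t{\left(c,y \right)} = 7 - - \frac{9}{16} = 7 + \frac{9}{16} = \frac{121}{16}$)
$- 51 \left(-72 + t{\left(2,f{\left(2 \right)} \right)}\right) = - 51 \left(-72 + \frac{121}{16}\right) = \left(-51\right) \left(- \frac{1031}{16}\right) = \frac{52581}{16}$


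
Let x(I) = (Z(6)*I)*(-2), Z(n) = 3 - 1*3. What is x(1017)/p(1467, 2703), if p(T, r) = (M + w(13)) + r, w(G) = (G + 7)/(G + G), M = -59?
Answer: 0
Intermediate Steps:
Z(n) = 0 (Z(n) = 3 - 3 = 0)
w(G) = (7 + G)/(2*G) (w(G) = (7 + G)/((2*G)) = (7 + G)*(1/(2*G)) = (7 + G)/(2*G))
p(T, r) = -757/13 + r (p(T, r) = (-59 + (1/2)*(7 + 13)/13) + r = (-59 + (1/2)*(1/13)*20) + r = (-59 + 10/13) + r = -757/13 + r)
x(I) = 0 (x(I) = (0*I)*(-2) = 0*(-2) = 0)
x(1017)/p(1467, 2703) = 0/(-757/13 + 2703) = 0/(34382/13) = 0*(13/34382) = 0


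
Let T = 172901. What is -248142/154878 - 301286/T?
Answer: -14927762175/4463093513 ≈ -3.3447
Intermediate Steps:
-248142/154878 - 301286/T = -248142/154878 - 301286/172901 = -248142*1/154878 - 301286*1/172901 = -41357/25813 - 301286/172901 = -14927762175/4463093513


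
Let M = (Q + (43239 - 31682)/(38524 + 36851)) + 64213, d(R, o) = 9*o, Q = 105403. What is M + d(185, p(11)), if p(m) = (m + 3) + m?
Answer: 12801776932/75375 ≈ 1.6984e+5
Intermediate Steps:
p(m) = 3 + 2*m (p(m) = (3 + m) + m = 3 + 2*m)
M = 12784817557/75375 (M = (105403 + (43239 - 31682)/(38524 + 36851)) + 64213 = (105403 + 11557/75375) + 64213 = 7944762682/75375 + 64213 = 12784817557/75375 ≈ 1.6962e+5)
M + d(185, p(11)) = 12784817557/75375 + 9*(3 + 2*11) = 12784817557/75375 + 9*(3 + 22) = 12784817557/75375 + 9*25 = 12784817557/75375 + 225 = 12801776932/75375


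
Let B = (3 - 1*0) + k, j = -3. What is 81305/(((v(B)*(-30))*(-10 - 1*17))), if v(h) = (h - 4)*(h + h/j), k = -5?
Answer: 16261/1296 ≈ 12.547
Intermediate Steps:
B = -2 (B = (3 - 1*0) - 5 = (3 + 0) - 5 = 3 - 5 = -2)
v(h) = 2*h*(-4 + h)/3 (v(h) = (h - 4)*(h + h/(-3)) = (-4 + h)*(h + h*(-⅓)) = (-4 + h)*(h - h/3) = (-4 + h)*(2*h/3) = 2*h*(-4 + h)/3)
81305/(((v(B)*(-30))*(-10 - 1*17))) = 81305/(((((⅔)*(-2)*(-4 - 2))*(-30))*(-10 - 1*17))) = 81305/(((((⅔)*(-2)*(-6))*(-30))*(-10 - 17))) = 81305/(((8*(-30))*(-27))) = 81305/((-240*(-27))) = 81305/6480 = 81305*(1/6480) = 16261/1296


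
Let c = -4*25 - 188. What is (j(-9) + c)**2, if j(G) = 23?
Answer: 70225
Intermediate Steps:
c = -288 (c = -100 - 188 = -288)
(j(-9) + c)**2 = (23 - 288)**2 = (-265)**2 = 70225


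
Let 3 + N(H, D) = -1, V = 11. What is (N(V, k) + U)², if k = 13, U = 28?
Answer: 576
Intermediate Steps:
N(H, D) = -4 (N(H, D) = -3 - 1 = -4)
(N(V, k) + U)² = (-4 + 28)² = 24² = 576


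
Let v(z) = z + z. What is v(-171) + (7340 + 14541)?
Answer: 21539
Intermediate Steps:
v(z) = 2*z
v(-171) + (7340 + 14541) = 2*(-171) + (7340 + 14541) = -342 + 21881 = 21539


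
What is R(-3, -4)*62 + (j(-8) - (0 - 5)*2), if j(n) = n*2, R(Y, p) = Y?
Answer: -192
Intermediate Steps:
j(n) = 2*n
R(-3, -4)*62 + (j(-8) - (0 - 5)*2) = -3*62 + (2*(-8) - (0 - 5)*2) = -186 + (-16 - (-5)*2) = -186 + (-16 - 1*(-10)) = -186 + (-16 + 10) = -186 - 6 = -192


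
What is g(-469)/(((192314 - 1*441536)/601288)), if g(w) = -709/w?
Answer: -213156596/58442559 ≈ -3.6473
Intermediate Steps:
g(-469)/(((192314 - 1*441536)/601288)) = (-709/(-469))/(((192314 - 1*441536)/601288)) = (-709*(-1/469))/(((192314 - 441536)*(1/601288))) = 709/(469*((-249222*1/601288))) = 709/(469*(-124611/300644)) = (709/469)*(-300644/124611) = -213156596/58442559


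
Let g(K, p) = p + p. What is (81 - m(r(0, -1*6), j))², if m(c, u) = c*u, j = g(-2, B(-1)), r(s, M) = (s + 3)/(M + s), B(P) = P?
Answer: 6400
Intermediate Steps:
r(s, M) = (3 + s)/(M + s)
g(K, p) = 2*p
j = -2 (j = 2*(-1) = -2)
(81 - m(r(0, -1*6), j))² = (81 - (3 + 0)/(-1*6 + 0)*(-2))² = (81 - 3/(-6 + 0)*(-2))² = (81 - 3/(-6)*(-2))² = (81 - (-⅙*3)*(-2))² = (81 - (-1)*(-2)/2)² = (81 - 1*1)² = (81 - 1)² = 80² = 6400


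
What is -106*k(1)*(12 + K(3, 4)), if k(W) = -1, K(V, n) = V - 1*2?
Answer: 1378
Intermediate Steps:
K(V, n) = -2 + V (K(V, n) = V - 2 = -2 + V)
-106*k(1)*(12 + K(3, 4)) = -(-106)*(12 + (-2 + 3)) = -(-106)*(12 + 1) = -(-106)*13 = -106*(-13) = 1378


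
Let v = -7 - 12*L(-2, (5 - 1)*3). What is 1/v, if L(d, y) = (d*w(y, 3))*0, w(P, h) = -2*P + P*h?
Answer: -⅐ ≈ -0.14286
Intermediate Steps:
L(d, y) = 0 (L(d, y) = (d*(y*(-2 + 3)))*0 = (d*(y*1))*0 = (d*y)*0 = 0)
v = -7 (v = -7 - 12*0 = -7 + 0 = -7)
1/v = 1/(-7) = -⅐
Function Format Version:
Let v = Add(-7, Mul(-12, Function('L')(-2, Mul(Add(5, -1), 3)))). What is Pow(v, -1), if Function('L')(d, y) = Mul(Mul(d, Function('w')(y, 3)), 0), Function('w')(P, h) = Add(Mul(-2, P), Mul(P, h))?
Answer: Rational(-1, 7) ≈ -0.14286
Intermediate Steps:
Function('L')(d, y) = 0 (Function('L')(d, y) = Mul(Mul(d, Mul(y, Add(-2, 3))), 0) = Mul(Mul(d, Mul(y, 1)), 0) = Mul(Mul(d, y), 0) = 0)
v = -7 (v = Add(-7, Mul(-12, 0)) = Add(-7, 0) = -7)
Pow(v, -1) = Pow(-7, -1) = Rational(-1, 7)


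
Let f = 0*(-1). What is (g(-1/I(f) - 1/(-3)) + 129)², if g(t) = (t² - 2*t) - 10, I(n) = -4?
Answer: 289578289/20736 ≈ 13965.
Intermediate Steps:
f = 0
g(t) = -10 + t² - 2*t
(g(-1/I(f) - 1/(-3)) + 129)² = ((-10 + (-1/(-4) - 1/(-3))² - 2*(-1/(-4) - 1/(-3))) + 129)² = ((-10 + (-1*(-¼) - 1*(-⅓))² - 2*(-1*(-¼) - 1*(-⅓))) + 129)² = ((-10 + (¼ + ⅓)² - 2*(¼ + ⅓)) + 129)² = ((-10 + (7/12)² - 2*7/12) + 129)² = ((-10 + 49/144 - 7/6) + 129)² = (-1559/144 + 129)² = (17017/144)² = 289578289/20736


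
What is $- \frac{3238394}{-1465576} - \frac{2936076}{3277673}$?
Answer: $\frac{450811004099}{343119920332} \approx 1.3139$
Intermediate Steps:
$- \frac{3238394}{-1465576} - \frac{2936076}{3277673} = \left(-3238394\right) \left(- \frac{1}{1465576}\right) - \frac{2936076}{3277673} = \frac{1619197}{732788} - \frac{2936076}{3277673} = \frac{450811004099}{343119920332}$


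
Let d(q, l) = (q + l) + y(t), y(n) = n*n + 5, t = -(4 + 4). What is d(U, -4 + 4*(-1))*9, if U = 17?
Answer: 702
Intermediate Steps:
t = -8 (t = -1*8 = -8)
y(n) = 5 + n**2 (y(n) = n**2 + 5 = 5 + n**2)
d(q, l) = 69 + l + q (d(q, l) = (q + l) + (5 + (-8)**2) = (l + q) + (5 + 64) = (l + q) + 69 = 69 + l + q)
d(U, -4 + 4*(-1))*9 = (69 + (-4 + 4*(-1)) + 17)*9 = (69 + (-4 - 4) + 17)*9 = (69 - 8 + 17)*9 = 78*9 = 702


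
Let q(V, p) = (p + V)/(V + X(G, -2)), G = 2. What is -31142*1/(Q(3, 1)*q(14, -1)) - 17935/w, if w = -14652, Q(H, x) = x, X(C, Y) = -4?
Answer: -4562692685/190476 ≈ -23954.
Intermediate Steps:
q(V, p) = (V + p)/(-4 + V) (q(V, p) = (p + V)/(V - 4) = (V + p)/(-4 + V))
-31142*1/(Q(3, 1)*q(14, -1)) - 17935/w = -31142*(-4 + 14)/(14 - 1) - 17935/(-14652) = -31142/((13/10)*1) - 17935*(-1/14652) = -31142/(((1/10)*13)*1) + 17935/14652 = -31142/((13/10)*1) + 17935/14652 = -31142/13/10 + 17935/14652 = -31142*10/13 + 17935/14652 = -311420/13 + 17935/14652 = -4562692685/190476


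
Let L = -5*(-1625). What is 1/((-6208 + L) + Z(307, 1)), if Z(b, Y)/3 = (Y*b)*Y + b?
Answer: 1/3759 ≈ 0.00026603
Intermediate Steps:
L = 8125
Z(b, Y) = 3*b + 3*b*Y² (Z(b, Y) = 3*((Y*b)*Y + b) = 3*(b*Y² + b) = 3*(b + b*Y²) = 3*b + 3*b*Y²)
1/((-6208 + L) + Z(307, 1)) = 1/((-6208 + 8125) + 3*307*(1 + 1²)) = 1/(1917 + 3*307*(1 + 1)) = 1/(1917 + 3*307*2) = 1/(1917 + 1842) = 1/3759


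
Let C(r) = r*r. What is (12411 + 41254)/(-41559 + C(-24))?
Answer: -53665/40983 ≈ -1.3094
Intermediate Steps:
C(r) = r²
(12411 + 41254)/(-41559 + C(-24)) = (12411 + 41254)/(-41559 + (-24)²) = 53665/(-41559 + 576) = 53665/(-40983) = 53665*(-1/40983) = -53665/40983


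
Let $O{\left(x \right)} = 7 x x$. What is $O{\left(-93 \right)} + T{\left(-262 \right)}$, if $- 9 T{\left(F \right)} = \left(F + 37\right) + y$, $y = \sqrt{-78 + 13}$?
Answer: $60568 - \frac{i \sqrt{65}}{9} \approx 60568.0 - 0.89581 i$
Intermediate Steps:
$y = i \sqrt{65}$ ($y = \sqrt{-65} = i \sqrt{65} \approx 8.0623 i$)
$O{\left(x \right)} = 7 x^{2}$
$T{\left(F \right)} = - \frac{37}{9} - \frac{F}{9} - \frac{i \sqrt{65}}{9}$ ($T{\left(F \right)} = - \frac{\left(F + 37\right) + i \sqrt{65}}{9} = - \frac{\left(37 + F\right) + i \sqrt{65}}{9} = - \frac{37 + F + i \sqrt{65}}{9} = - \frac{37}{9} - \frac{F}{9} - \frac{i \sqrt{65}}{9}$)
$O{\left(-93 \right)} + T{\left(-262 \right)} = 7 \left(-93\right)^{2} - \left(-25 + \frac{i \sqrt{65}}{9}\right) = 7 \cdot 8649 - \left(-25 + \frac{i \sqrt{65}}{9}\right) = 60543 + \left(25 - \frac{i \sqrt{65}}{9}\right) = 60568 - \frac{i \sqrt{65}}{9}$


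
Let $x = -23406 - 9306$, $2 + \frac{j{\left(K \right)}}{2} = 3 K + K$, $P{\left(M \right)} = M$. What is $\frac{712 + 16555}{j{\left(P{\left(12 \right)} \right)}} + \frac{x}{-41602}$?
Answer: $\frac{360675619}{1913692} \approx 188.47$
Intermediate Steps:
$j{\left(K \right)} = -4 + 8 K$ ($j{\left(K \right)} = -4 + 2 \left(3 K + K\right) = -4 + 2 \cdot 4 K = -4 + 8 K$)
$x = -32712$
$\frac{712 + 16555}{j{\left(P{\left(12 \right)} \right)}} + \frac{x}{-41602} = \frac{712 + 16555}{-4 + 8 \cdot 12} - \frac{32712}{-41602} = \frac{17267}{-4 + 96} - - \frac{16356}{20801} = \frac{17267}{92} + \frac{16356}{20801} = \frac{360675619}{1913692}$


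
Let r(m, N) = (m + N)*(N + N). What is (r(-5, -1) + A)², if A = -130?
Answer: 13924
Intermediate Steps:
r(m, N) = 2*N*(N + m) (r(m, N) = (N + m)*(2*N) = 2*N*(N + m))
(r(-5, -1) + A)² = (2*(-1)*(-1 - 5) - 130)² = (2*(-1)*(-6) - 130)² = (12 - 130)² = (-118)² = 13924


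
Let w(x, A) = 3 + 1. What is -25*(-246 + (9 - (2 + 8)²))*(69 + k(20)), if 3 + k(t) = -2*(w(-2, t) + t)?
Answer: 151650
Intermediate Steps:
w(x, A) = 4
k(t) = -11 - 2*t (k(t) = -3 - 2*(4 + t) = -3 + (-8 - 2*t) = -11 - 2*t)
-25*(-246 + (9 - (2 + 8)²))*(69 + k(20)) = -25*(-246 + (9 - (2 + 8)²))*(69 + (-11 - 2*20)) = -25*(-246 + (9 - 1*10²))*(69 + (-11 - 40)) = -25*(-246 + (9 - 1*100))*(69 - 51) = -25*(-246 + (9 - 100))*18 = -25*(-246 - 91)*18 = -(-8425)*18 = -25*(-6066) = 151650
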